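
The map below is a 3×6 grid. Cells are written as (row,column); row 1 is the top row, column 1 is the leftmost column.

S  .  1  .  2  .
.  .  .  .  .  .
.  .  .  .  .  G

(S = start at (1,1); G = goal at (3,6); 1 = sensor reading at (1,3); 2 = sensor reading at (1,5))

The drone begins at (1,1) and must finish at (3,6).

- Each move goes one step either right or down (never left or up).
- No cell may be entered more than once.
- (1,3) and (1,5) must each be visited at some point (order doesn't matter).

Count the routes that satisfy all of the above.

3

A right/down-only route from (1,1) to (3,6) makes exactly 2 down-moves and 5 right-moves in some order.
With no other constraints that would be C(7,2) = 21 routes.
A monotone route can only reach the required cells in the order (1,3), (1,5), so split there and multiply the segment counts: (1,1)→(1,3): 1; (1,3)→(1,5): 1; (1,5)→(3,6): 3; product = 3.
That gives 3 routes.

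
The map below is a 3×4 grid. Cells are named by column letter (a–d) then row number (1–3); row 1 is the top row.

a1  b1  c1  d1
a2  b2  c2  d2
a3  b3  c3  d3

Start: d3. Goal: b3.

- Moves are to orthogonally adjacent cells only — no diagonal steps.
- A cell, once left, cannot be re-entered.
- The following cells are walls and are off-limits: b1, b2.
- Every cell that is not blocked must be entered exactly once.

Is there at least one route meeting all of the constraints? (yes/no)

Cell a1 has only one open neighbour but is neither the start nor the goal, so a Hamiltonian route would have to both enter and leave it through the same neighbour — impossible without revisiting.

no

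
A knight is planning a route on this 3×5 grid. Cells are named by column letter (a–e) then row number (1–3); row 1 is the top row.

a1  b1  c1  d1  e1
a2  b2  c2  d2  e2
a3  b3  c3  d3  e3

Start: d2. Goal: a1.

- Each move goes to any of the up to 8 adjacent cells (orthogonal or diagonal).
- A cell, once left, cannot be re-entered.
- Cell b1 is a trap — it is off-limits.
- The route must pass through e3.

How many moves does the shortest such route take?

Any route passes through e3 somewhere between d2 and a1. Summing Chebyshev distances along the two legs (d2 → e3 → a1) gives a lower bound of 1 + 4 = 5 moves.
A route of 5 moves achieves this: d2 → e3 → d3 → c2 → b2 → a1.
Since 5 matches the lower bound, it is optimal.

5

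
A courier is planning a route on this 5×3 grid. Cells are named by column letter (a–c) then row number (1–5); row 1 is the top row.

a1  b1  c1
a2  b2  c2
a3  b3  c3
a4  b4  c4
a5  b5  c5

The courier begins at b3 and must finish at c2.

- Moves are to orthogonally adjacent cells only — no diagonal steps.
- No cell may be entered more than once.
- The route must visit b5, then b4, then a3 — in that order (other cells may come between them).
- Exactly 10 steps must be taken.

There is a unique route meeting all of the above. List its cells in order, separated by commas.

b3, c3, c4, c5, b5, b4, a4, a3, a2, b2, c2

The waypoints must appear in the order b5, b4, a3, with no cell reused.
Route from b3: right to c3, 2× down (reaching c5), left to b5, up to b4, left to a4, 2× up (reaching a2), 2× right (reaching c2) — 10 moves in all.
Check: order respected (b5 at step 4, b4 at step 5, a3 at step 7); 10 moves as required.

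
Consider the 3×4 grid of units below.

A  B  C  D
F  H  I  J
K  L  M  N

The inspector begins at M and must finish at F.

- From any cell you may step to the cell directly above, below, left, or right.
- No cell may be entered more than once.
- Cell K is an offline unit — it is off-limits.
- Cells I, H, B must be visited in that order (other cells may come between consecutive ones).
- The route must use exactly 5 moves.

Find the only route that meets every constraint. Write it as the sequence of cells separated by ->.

M -> I -> H -> B -> A -> F

The waypoints must appear in the order I, H, B, with no cell reused.
Route from M: up to I, left to H, up to B, left to A, down to F — 5 moves in all.
Check: order respected (I at step 1, H at step 2, B at step 3); 5 moves as required.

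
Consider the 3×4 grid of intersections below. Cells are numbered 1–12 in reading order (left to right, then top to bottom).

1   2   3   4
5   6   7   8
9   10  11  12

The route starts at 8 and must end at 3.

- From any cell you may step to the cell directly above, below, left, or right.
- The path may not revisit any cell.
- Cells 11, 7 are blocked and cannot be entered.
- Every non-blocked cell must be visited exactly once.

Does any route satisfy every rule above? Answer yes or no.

Cell 12 has only one open neighbour but is neither the start nor the goal, so a Hamiltonian route would have to both enter and leave it through the same neighbour — impossible without revisiting.

no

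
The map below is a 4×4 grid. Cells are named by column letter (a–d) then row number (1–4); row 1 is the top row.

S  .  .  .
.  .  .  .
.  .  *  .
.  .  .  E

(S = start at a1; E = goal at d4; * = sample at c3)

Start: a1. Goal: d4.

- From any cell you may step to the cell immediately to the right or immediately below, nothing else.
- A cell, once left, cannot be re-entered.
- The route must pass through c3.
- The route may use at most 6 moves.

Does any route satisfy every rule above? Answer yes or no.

One route that works: a1 → a2 → a3 → b3 → c3 → c4 → d4.

yes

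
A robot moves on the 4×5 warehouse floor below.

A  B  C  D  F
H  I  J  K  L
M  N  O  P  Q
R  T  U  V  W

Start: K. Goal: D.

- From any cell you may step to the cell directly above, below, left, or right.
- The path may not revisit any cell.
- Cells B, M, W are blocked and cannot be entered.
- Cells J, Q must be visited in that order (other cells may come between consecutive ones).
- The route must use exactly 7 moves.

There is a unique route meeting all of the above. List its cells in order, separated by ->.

The waypoints must appear in the order J, Q, with no cell reused.
Route from K: left 1 to J, down 1 to O, right 2 to Q, up 2 to F, left 1 to D — 7 moves in all.
Check: order respected (J at step 1, Q at step 4); 7 moves as required.

K -> J -> O -> P -> Q -> L -> F -> D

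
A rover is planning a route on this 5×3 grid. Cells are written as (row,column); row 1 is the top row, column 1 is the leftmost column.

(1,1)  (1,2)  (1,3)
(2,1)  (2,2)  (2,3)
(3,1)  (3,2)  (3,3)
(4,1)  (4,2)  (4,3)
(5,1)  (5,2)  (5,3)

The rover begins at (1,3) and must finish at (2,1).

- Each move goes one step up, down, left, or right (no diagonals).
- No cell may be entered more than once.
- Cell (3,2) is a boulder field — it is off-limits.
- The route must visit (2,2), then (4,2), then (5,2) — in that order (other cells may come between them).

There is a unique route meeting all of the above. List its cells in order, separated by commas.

The waypoints must appear in the order (2,2), (4,2), (5,2), with no cell reused.
Route from (1,3): left to (1,2), down to (2,2), right to (2,3), 2× down (reaching (4,3)), left to (4,2), down to (5,2), left to (5,1), 3× up (reaching (2,1)) — 11 moves in all.
Check: order respected ((2,2) at step 2, (4,2) at step 6, (5,2) at step 7).

(1,3), (1,2), (2,2), (2,3), (3,3), (4,3), (4,2), (5,2), (5,1), (4,1), (3,1), (2,1)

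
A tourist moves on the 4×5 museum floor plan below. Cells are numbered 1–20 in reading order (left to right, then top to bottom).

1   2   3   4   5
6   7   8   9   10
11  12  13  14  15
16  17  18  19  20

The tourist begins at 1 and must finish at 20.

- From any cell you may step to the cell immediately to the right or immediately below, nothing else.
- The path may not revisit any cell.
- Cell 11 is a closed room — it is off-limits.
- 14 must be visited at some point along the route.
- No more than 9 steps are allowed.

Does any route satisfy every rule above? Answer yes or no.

yes

One route that works: 1 → 6 → 7 → 12 → 13 → 14 → 19 → 20.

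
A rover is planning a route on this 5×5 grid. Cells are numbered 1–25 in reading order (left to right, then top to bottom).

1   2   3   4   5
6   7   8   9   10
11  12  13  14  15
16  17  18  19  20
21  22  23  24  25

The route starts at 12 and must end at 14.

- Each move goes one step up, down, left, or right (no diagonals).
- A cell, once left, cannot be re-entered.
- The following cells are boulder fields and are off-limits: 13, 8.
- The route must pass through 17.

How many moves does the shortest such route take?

Any route passes through 17 somewhere between 12 and 14. Summing Manhattan distances along the two legs (12 → 17 → 14) gives a lower bound of 1 + 3 = 4 moves.
A route of 4 moves achieves this: 12 → 17 → 18 → 19 → 14.
Since 4 matches the lower bound, it is optimal.

4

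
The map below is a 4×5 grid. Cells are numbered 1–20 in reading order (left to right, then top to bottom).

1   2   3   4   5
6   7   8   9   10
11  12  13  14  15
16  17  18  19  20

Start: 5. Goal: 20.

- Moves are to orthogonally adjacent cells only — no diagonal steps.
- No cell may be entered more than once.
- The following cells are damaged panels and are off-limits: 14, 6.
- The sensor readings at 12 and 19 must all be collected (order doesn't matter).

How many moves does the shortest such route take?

9

Any route passes through 12 and 19 in some order between 5 and 20. Summing Manhattan distances along each leg and taking the cheapest ordering (5 → 12 → 19 → 20) gives a lower bound of 5 + 3 + 1 = 9 moves.
A route of 9 moves achieves this: 5 → 10 → 9 → 8 → 13 → 12 → 17 → 18 → 19 → 20.
Since 9 matches the lower bound, it is optimal.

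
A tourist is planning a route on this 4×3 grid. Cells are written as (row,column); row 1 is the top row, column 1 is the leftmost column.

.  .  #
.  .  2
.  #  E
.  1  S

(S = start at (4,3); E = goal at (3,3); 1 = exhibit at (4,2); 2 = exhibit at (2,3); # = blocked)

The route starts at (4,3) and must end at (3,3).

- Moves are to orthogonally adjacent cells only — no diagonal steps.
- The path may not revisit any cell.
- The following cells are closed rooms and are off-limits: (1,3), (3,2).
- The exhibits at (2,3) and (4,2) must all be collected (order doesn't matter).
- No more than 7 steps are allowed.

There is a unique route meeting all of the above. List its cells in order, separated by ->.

(4,3) -> (4,2) -> (4,1) -> (3,1) -> (2,1) -> (2,2) -> (2,3) -> (3,3)

Any route must reach (2,3) and (4,2) and still end at (3,3) within 7 moves, so the order of the required stops is forced.
Route from (4,3): 2× left (reaching (4,1)), 2× up (reaching (2,1)), 2× right (reaching (2,3)), down to (3,3) — 7 moves in all.
Check: all required cells visited; 7 ≤ 7 moves.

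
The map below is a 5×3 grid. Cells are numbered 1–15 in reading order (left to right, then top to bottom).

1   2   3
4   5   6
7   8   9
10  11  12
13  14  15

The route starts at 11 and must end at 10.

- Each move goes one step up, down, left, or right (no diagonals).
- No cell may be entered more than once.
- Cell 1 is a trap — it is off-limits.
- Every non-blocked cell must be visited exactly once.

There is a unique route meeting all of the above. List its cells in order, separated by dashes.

Need to visit all 14 open cells exactly once, starting at 11 and ending at 10.
Route from 11: up 1 to 8, left 1 to 7, up 1 to 4, right 1 to 5, up 1 to 2, right 1 to 3, down 4 to 15, left 2 to 13, up 1 to 10 — 13 moves in all.
Check: all 14 open cells covered.

11 - 8 - 7 - 4 - 5 - 2 - 3 - 6 - 9 - 12 - 15 - 14 - 13 - 10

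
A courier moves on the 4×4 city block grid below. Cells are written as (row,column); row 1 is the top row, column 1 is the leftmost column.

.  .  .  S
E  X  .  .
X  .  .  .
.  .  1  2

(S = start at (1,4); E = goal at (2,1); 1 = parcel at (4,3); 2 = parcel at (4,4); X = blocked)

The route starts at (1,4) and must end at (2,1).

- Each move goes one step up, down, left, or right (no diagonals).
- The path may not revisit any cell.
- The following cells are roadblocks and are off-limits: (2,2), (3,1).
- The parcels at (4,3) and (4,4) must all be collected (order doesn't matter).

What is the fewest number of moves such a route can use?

10

Any route passes through (4,3) and (4,4) in some order between (1,4) and (2,1). Summing Manhattan distances along each leg and taking the cheapest ordering ((1,4) → (4,4) → (4,3) → (2,1)) gives a lower bound of 3 + 1 + 4 = 8 moves.
That bound ignores the blocked cells. Measuring each leg by the fewest moves that actually steer around them ((1,4)→(4,4): 3; (4,4)→(4,3): 1; (4,3)→(2,1): 6) raises the lower bound to 10.
A route of 10 moves exists: (1,4) → (2,4) → (3,4) → (4,4) → (4,3) → (3,3) → (2,3) → (1,3) → (1,2) → (1,1) → (2,1).
Since 10 matches that lower bound, it is optimal.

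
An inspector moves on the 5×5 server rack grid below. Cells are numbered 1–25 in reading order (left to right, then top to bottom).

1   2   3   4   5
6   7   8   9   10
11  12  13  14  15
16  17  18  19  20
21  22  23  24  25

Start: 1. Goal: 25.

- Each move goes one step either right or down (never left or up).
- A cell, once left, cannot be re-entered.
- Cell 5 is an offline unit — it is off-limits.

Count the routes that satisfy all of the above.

A right/down-only route from 1 to 25 makes exactly 4 down-moves and 4 right-moves in some order.
With no other constraints that would be C(8,4) = 70 routes.
Subtract routes through each blocked cell (inclusion–exclusion for overlaps): − through 5: 1 → 69.
That gives 69 routes.

69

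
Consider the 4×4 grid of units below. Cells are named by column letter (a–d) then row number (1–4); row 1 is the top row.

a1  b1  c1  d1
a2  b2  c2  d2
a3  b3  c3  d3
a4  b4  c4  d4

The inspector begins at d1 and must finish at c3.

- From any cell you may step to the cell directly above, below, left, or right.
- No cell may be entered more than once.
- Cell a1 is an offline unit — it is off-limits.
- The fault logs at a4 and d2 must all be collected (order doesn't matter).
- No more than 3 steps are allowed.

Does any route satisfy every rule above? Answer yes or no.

no

Even ignoring the no-revisit rule, getting from d1 to c3, taking the cheapest ordering d1 → d2 → a4 → c3 needs at least 1 + 5 + 3 = 9 moves (Manhattan distance per leg), which exceeds the 3-move limit.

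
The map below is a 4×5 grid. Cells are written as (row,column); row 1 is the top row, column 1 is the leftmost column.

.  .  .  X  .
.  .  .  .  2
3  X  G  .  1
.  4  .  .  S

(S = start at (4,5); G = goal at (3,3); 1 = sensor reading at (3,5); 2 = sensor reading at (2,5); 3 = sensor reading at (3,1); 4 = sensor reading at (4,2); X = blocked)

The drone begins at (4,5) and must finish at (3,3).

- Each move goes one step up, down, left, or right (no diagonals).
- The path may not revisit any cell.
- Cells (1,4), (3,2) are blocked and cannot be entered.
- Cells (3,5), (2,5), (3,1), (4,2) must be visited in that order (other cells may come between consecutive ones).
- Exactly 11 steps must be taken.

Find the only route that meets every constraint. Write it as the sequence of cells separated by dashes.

The waypoints must appear in the order (3,5), (2,5), (3,1), (4,2), with no cell reused.
Route from (4,5): 2× up (reaching (2,5)), 4× left (reaching (2,1)), 2× down (reaching (4,1)), 2× right (reaching (4,3)), up to (3,3) — 11 moves in all.
Check: order respected (1 at step 1, 2 at step 2, 3 at step 7, 4 at step 9); 11 moves as required.

(4,5) - (3,5) - (2,5) - (2,4) - (2,3) - (2,2) - (2,1) - (3,1) - (4,1) - (4,2) - (4,3) - (3,3)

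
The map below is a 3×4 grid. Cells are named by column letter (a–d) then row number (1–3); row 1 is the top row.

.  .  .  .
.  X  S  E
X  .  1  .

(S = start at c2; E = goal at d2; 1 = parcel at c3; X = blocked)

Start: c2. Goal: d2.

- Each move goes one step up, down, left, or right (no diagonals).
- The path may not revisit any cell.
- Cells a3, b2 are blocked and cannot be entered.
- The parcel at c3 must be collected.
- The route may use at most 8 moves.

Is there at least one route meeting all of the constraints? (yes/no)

One route that works: c2 → c3 → d3 → d2.

yes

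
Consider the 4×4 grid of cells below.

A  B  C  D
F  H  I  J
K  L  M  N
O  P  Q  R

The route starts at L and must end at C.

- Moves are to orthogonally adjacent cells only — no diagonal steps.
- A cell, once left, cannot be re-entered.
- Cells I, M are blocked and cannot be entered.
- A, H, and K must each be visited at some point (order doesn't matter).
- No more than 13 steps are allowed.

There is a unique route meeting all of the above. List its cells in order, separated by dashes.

The budget equals the shortest possible length, so every move has to be on a shortest route through the required cells.
Route from L: up 2 to B, left 1 to A, down 3 to O, right 3 to R, up 3 to D, left 1 to C — 13 moves in all.
Check: all required cells visited; 13 ≤ 13 moves.

L - H - B - A - F - K - O - P - Q - R - N - J - D - C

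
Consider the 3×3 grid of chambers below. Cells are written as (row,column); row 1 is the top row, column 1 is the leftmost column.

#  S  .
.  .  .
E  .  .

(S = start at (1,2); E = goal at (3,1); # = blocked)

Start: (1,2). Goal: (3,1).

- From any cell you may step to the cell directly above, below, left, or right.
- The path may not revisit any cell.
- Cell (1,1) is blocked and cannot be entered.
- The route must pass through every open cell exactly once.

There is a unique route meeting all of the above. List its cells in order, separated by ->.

Need to visit all 8 open cells exactly once, starting at (1,2) and ending at (3,1).
Cell (2,1) has only two open neighbours ((3,1) and (2,2)), so the path must pass straight through it: one of those is the cell it's entered from and the other is where it exits.
Route from (1,2): right 1 to (1,3), down 2 to (3,3), left 1 to (3,2), up 1 to (2,2), left 1 to (2,1), down 1 to (3,1) — 7 moves in all.
Check: all 8 open cells covered.

(1,2) -> (1,3) -> (2,3) -> (3,3) -> (3,2) -> (2,2) -> (2,1) -> (3,1)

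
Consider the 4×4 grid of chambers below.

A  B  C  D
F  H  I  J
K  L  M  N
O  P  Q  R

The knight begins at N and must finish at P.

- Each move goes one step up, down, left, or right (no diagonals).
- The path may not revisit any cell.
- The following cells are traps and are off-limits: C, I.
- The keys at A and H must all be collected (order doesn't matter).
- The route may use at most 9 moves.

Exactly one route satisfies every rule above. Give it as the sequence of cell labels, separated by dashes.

The 9-move cap with required stops at A, H leaves no slack for detours.
Route from N: 2× left (reaching L), 2× up (reaching B), left to A, 3× down (reaching O), right to P — 9 moves in all.
Check: all required cells visited; 9 ≤ 9 moves.

N - M - L - H - B - A - F - K - O - P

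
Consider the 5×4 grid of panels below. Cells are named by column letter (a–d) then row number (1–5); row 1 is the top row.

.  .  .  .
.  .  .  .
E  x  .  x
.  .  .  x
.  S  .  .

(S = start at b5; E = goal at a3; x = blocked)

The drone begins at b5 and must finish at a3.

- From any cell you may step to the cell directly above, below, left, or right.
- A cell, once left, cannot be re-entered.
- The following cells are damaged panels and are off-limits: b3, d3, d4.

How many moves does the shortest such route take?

The Manhattan distance from b5 to a3 is |5−3| + |2−1| = 3, so at least 3 moves are needed.
A route of 3 moves achieves this: b5 → b4 → a4 → a3.
Since 3 matches the lower bound, it is optimal.

3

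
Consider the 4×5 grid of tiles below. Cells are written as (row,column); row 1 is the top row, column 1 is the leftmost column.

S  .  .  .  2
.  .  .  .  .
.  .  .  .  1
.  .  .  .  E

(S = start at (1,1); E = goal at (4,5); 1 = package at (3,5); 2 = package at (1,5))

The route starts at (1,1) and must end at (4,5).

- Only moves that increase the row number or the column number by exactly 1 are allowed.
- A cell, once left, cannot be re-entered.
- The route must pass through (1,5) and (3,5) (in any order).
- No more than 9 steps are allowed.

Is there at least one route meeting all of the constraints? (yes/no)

One route that works: (1,1) → (1,2) → (1,3) → (1,4) → (1,5) → (2,5) → (3,5) → (4,5).

yes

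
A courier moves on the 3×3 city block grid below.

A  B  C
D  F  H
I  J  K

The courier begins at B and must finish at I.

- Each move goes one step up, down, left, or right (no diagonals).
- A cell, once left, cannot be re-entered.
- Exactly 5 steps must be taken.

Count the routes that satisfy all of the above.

Need simple routes of exactly 5 moves from B to I (Manhattan distance 3, so 1 moves are spent on a detour and 1 undoing it).
Enumerating: B F H K J I | B A D F J I | B C H K J I | B C H F J I | B C H F D I.
That gives 5 routes.

5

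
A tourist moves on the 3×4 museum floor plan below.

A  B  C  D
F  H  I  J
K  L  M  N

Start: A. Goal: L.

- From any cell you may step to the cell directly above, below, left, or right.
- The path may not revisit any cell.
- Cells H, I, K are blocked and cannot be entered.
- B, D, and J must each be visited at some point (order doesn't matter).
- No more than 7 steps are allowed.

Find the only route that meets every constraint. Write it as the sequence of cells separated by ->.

The budget equals the shortest possible length, so every move has to be on a shortest route through the required cells.
Route from A: right 3 to D, down 2 to N, left 2 to L — 7 moves in all.
Check: all required cells visited; 7 ≤ 7 moves.

A -> B -> C -> D -> J -> N -> M -> L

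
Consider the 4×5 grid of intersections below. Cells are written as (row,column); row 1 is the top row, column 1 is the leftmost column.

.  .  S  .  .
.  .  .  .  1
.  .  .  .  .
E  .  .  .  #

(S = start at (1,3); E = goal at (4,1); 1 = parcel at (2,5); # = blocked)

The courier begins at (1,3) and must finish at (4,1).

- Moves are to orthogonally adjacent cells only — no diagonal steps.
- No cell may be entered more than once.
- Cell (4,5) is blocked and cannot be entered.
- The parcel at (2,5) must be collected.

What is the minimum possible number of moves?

Any route passes through (2,5) somewhere between (1,3) and (4,1). Summing Manhattan distances along the two legs ((1,3) → (2,5) → (4,1)) gives a lower bound of 3 + 6 = 9 moves.
A route of 9 moves achieves this: (1,3) → (2,3) → (2,4) → (2,5) → (3,5) → (3,4) → (4,4) → (4,3) → (4,2) → (4,1).
Since 9 matches the lower bound, it is optimal.

9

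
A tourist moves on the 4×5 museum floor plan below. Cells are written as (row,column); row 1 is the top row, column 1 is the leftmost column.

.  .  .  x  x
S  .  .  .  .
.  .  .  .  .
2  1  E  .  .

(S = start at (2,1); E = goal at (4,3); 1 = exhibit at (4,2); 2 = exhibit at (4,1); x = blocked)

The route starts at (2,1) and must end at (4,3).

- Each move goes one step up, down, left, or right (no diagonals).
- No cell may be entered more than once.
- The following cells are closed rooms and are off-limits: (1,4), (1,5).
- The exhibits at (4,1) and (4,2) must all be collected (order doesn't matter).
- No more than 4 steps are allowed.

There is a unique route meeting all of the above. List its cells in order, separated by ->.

The budget equals the shortest possible length, so every move has to be on a shortest route through the required cells.
Route from (2,1): down 2 to (4,1), right 2 to (4,3) — 4 moves in all.
Check: all required cells visited; 4 ≤ 4 moves.

(2,1) -> (3,1) -> (4,1) -> (4,2) -> (4,3)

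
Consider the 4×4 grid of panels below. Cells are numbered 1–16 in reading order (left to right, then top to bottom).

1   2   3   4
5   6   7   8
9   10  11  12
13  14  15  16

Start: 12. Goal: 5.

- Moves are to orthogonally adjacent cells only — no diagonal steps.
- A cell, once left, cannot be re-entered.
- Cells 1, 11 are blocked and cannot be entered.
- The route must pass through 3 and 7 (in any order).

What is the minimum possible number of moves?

6

Any route passes through 3 and 7 in some order between 12 and 5. Summing Manhattan distances along each leg and taking the cheapest ordering (12 → 7 → 3 → 5) gives a lower bound of 2 + 1 + 3 = 6 moves.
A route of 6 moves achieves this: 12 → 8 → 4 → 3 → 7 → 6 → 5.
Since 6 matches the lower bound, it is optimal.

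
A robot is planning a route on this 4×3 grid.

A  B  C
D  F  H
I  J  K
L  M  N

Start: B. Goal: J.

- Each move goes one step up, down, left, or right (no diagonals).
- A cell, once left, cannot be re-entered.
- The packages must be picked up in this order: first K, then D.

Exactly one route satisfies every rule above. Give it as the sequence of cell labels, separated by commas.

The waypoints must appear in the order K, D, with no cell reused.
Route from B: right to C, 3× down (reaching N), 2× left (reaching L), 2× up (reaching D), right to F, down to J — 10 moves in all.
Check: order respected (K at step 3, D at step 8).

B, C, H, K, N, M, L, I, D, F, J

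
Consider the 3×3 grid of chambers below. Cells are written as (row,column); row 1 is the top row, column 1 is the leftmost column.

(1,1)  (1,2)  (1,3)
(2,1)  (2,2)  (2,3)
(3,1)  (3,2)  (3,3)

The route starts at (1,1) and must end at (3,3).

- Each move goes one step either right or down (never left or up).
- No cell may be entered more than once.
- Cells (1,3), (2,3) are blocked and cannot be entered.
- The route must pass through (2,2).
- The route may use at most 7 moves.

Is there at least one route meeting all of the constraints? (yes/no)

One route that works: (1,1) → (2,1) → (2,2) → (3,2) → (3,3).

yes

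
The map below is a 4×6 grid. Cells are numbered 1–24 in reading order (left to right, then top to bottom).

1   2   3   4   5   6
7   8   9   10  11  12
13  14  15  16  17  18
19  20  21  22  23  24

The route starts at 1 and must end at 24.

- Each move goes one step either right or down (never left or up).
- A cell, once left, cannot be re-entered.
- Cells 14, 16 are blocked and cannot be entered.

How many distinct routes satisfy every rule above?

A right/down-only route from 1 to 24 makes exactly 3 down-moves and 5 right-moves in some order.
With no other constraints that would be C(8,3) = 56 routes.
Subtract routes through each blocked cell (inclusion–exclusion for overlaps): − through 14: 15 − through 16: 30 + through 14&16: 9 → 20.
That gives 20 routes.

20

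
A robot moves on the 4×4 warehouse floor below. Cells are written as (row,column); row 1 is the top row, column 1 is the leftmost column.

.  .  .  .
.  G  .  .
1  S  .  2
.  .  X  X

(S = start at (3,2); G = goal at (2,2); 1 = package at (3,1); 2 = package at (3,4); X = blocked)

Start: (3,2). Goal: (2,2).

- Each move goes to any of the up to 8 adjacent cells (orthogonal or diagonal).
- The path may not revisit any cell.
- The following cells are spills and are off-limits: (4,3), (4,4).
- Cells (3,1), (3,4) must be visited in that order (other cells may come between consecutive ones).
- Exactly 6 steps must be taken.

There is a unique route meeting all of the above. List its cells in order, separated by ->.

The waypoints must appear in the order (3,1), (3,4), with no cell reused.
Route from (3,2): left 1 to (3,1), down-right 1 to (4,2), up-right 1 to (3,3), right 1 to (3,4), up-left 1 to (2,3), left 1 to (2,2) — 6 moves in all.
Check: order respected (1 at step 1, 2 at step 4); 6 moves as required.

(3,2) -> (3,1) -> (4,2) -> (3,3) -> (3,4) -> (2,3) -> (2,2)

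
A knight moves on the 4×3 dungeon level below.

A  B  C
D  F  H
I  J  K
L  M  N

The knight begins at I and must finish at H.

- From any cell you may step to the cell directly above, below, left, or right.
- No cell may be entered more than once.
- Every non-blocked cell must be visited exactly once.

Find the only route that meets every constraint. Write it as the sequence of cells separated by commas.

Need to visit all 12 open cells exactly once, starting at I and ending at H.
Cell A has only two open neighbours (D and B), so the path must pass straight through it: one of those is the cell it's entered from and the other is where it exits.
Route from I: down 1 to L, right 2 to N, up 1 to K, left 1 to J, up 1 to F, left 1 to D, up 1 to A, right 2 to C, down 1 to H — 11 moves in all.
Check: all 12 open cells covered.

I, L, M, N, K, J, F, D, A, B, C, H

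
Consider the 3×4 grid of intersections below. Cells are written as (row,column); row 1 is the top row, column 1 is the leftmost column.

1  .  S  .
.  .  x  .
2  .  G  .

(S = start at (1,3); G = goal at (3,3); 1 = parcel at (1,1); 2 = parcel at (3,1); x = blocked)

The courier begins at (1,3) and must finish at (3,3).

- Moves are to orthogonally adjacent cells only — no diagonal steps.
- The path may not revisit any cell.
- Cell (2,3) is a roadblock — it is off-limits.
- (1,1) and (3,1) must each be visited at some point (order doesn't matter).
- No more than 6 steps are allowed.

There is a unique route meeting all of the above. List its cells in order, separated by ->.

The 6-move cap with required stops at (1,1), (3,1) leaves no slack for detours.
Route from (1,3): 2× left (reaching (1,1)), 2× down (reaching (3,1)), 2× right (reaching (3,3)) — 6 moves in all.
Check: all required cells visited; 6 ≤ 6 moves.

(1,3) -> (1,2) -> (1,1) -> (2,1) -> (3,1) -> (3,2) -> (3,3)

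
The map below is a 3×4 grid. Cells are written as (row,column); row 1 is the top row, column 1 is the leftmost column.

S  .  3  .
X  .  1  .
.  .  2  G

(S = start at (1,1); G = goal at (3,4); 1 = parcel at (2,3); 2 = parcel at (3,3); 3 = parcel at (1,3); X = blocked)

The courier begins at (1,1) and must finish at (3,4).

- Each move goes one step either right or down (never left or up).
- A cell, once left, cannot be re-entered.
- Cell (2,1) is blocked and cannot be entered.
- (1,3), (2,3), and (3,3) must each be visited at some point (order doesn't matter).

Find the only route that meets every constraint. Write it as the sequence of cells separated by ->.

(1,1) -> (1,2) -> (1,3) -> (2,3) -> (3,3) -> (3,4)

Moves only go right or down, so the column and row indices never decrease.
Route from (1,1): 2× right (reaching (1,3)), 2× down (reaching (3,3)), right to (3,4) — 5 moves in all.
Check: all required cells visited.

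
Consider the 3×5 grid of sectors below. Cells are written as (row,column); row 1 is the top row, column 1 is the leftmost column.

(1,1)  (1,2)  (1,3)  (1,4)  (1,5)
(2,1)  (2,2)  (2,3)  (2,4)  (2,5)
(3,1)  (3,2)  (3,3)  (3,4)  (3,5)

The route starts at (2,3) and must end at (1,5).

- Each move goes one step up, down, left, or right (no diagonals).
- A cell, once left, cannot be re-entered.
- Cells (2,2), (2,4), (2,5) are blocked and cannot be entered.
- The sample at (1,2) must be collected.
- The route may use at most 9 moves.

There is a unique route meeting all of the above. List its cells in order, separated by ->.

The 9-move cap with required stops at (1,2) leaves no slack for detours.
Route from (2,3): down to (3,3), 2× left (reaching (3,1)), 2× up (reaching (1,1)), 4× right (reaching (1,5)) — 9 moves in all.
Check: all required cells visited; 9 ≤ 9 moves.

(2,3) -> (3,3) -> (3,2) -> (3,1) -> (2,1) -> (1,1) -> (1,2) -> (1,3) -> (1,4) -> (1,5)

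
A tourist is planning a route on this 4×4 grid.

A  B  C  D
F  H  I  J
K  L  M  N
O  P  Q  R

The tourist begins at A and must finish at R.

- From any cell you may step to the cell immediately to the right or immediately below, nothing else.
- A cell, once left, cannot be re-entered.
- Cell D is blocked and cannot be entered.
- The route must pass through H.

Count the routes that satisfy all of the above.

A right/down-only route from A to R makes exactly 3 down-moves and 3 right-moves in some order.
With no other constraints that would be C(6,3) = 20 routes.
Split at H and multiply the segment counts (each segment already excludes blocked cells): A→H: 2; H→R: 6; product = 12.
That gives 12 routes.

12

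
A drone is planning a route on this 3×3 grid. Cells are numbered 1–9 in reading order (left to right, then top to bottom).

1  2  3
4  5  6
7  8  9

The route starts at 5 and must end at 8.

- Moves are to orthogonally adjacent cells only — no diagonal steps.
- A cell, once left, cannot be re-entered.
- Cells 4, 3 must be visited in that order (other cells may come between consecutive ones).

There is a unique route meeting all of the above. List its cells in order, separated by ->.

The waypoints must appear in the order 4, 3, with no cell reused.
Route from 5: left to 4, up to 1, 2× right (reaching 3), 2× down (reaching 9), left to 8 — 7 moves in all.
Check: order respected (4 at step 1, 3 at step 4).

5 -> 4 -> 1 -> 2 -> 3 -> 6 -> 9 -> 8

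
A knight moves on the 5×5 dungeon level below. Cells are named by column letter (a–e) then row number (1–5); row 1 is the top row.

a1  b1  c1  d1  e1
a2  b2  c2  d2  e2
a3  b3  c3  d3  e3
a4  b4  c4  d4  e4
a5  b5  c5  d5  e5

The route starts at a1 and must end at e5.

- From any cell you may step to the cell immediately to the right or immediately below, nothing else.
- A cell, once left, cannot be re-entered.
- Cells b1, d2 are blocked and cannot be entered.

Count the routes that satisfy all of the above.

31

A right/down-only route from a1 to e5 makes exactly 4 down-moves and 4 right-moves in some order.
With no other constraints that would be C(8,4) = 70 routes.
Subtract routes through each blocked cell (inclusion–exclusion for overlaps): − through b1: 35 − through d2: 16 + through b1&d2: 12 → 31.
That gives 31 routes.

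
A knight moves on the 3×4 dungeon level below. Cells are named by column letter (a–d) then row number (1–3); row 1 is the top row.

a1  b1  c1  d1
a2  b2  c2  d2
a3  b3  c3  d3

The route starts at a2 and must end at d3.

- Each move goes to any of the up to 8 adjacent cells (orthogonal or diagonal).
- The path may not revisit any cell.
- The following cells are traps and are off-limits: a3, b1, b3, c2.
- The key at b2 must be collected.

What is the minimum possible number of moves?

3

Any route passes through b2 somewhere between a2 and d3. Summing Chebyshev distances along the two legs (a2 → b2 → d3) gives a lower bound of 1 + 2 = 3 moves.
A route of 3 moves achieves this: a2 → b2 → c3 → d3.
Since 3 matches the lower bound, it is optimal.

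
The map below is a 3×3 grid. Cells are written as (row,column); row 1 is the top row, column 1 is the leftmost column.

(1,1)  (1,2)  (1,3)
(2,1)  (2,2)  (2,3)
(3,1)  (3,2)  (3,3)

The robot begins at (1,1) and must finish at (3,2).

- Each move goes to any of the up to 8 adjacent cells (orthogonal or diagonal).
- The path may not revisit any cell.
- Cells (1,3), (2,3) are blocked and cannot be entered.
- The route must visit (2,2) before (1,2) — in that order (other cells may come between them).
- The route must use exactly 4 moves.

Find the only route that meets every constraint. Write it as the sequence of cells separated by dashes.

(1,1) - (2,2) - (1,2) - (2,1) - (3,2)

The waypoints must appear in the order (2,2), (1,2), with no cell reused.
Route from (1,1): down-right to (2,2), up to (1,2), down-left to (2,1), down-right to (3,2) — 4 moves in all.
Check: order respected ((2,2) at step 1, (1,2) at step 2); 4 moves as required.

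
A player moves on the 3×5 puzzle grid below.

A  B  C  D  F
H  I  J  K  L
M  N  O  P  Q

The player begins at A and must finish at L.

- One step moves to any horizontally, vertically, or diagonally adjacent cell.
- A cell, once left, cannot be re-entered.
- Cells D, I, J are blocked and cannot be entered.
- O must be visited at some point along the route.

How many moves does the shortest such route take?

Any route passes through O somewhere between A and L. Summing Chebyshev distances along the two legs (A → O → L) gives a lower bound of 2 + 2 = 4 moves.
That bound ignores the blocked cells. Measuring each leg by the fewest moves that actually steer around them (A→O: 3; O→L: 2) raises the lower bound to 5.
A route of 5 moves exists: A → H → N → O → K → L.
Since 5 matches that lower bound, it is optimal.

5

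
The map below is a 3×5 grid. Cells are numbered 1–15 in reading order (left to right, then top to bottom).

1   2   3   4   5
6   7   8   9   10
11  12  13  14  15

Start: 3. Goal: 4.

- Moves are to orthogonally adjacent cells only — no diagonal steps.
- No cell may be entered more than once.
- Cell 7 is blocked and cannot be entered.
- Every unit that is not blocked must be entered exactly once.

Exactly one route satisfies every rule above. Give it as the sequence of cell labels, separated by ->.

Need to visit all 14 open cells exactly once, starting at 3 and ending at 4.
Route from 3: 2× left (reaching 1), 2× down (reaching 11), 2× right (reaching 13), up to 8, right to 9, down to 14, right to 15, 2× up (reaching 5), left to 4 — 13 moves in all.
Check: all 14 open cells covered.

3 -> 2 -> 1 -> 6 -> 11 -> 12 -> 13 -> 8 -> 9 -> 14 -> 15 -> 10 -> 5 -> 4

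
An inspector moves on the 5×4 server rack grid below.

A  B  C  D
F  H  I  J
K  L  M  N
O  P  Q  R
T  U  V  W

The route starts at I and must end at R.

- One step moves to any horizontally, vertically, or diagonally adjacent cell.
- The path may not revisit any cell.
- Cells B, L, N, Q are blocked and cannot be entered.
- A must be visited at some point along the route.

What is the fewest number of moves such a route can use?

7

Any route passes through A somewhere between I and R. Summing Chebyshev distances along the two legs (I → A → R) gives a lower bound of 2 + 3 = 5 moves.
The shortest route satisfying every rule uses 7 moves: I → H → A → F → K → P → M → R.
The no-revisit rule (legs can't share cells) pushes the minimum above the 5-move bound; an exhaustive check rules out every length from 5 to 6, leaving 7 as the minimum.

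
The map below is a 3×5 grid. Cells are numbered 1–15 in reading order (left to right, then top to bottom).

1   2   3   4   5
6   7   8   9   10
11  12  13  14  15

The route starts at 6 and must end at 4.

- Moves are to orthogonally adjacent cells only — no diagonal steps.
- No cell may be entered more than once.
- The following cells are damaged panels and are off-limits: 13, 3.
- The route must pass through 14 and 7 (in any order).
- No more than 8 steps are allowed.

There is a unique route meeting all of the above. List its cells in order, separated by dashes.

6 - 7 - 8 - 9 - 14 - 15 - 10 - 5 - 4

The budget equals the shortest possible length, so every move has to be on a shortest route through the required cells.
Route from 6: 3× right (reaching 9), down to 14, right to 15, 2× up (reaching 5), left to 4 — 8 moves in all.
Check: all required cells visited; 8 ≤ 8 moves.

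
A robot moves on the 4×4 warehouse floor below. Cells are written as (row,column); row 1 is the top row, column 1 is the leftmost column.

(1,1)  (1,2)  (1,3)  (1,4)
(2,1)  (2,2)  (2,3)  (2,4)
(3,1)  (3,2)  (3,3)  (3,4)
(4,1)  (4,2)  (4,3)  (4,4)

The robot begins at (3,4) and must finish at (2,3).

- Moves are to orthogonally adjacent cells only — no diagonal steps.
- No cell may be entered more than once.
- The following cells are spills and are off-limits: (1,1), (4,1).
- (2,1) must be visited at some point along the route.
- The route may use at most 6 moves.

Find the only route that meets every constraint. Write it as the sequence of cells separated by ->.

(3,4) -> (3,3) -> (3,2) -> (3,1) -> (2,1) -> (2,2) -> (2,3)

The 6-move cap with required stops at (2,1) leaves no slack for detours.
Route from (3,4): 3× left (reaching (3,1)), up to (2,1), 2× right (reaching (2,3)) — 6 moves in all.
Check: all required cells visited; 6 ≤ 6 moves.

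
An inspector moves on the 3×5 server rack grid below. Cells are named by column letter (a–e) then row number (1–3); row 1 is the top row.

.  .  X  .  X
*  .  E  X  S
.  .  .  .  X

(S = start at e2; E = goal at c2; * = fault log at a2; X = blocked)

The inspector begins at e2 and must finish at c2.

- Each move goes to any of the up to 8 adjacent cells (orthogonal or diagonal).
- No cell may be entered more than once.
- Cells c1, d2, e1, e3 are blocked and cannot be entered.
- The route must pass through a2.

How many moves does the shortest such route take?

6

Any route passes through a2 somewhere between e2 and c2. Summing Chebyshev distances along the two legs (e2 → a2 → c2) gives a lower bound of 4 + 2 = 6 moves.
A route of 6 moves achieves this: e2 → d3 → c3 → b2 → a2 → b1 → c2.
Since 6 matches the lower bound, it is optimal.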